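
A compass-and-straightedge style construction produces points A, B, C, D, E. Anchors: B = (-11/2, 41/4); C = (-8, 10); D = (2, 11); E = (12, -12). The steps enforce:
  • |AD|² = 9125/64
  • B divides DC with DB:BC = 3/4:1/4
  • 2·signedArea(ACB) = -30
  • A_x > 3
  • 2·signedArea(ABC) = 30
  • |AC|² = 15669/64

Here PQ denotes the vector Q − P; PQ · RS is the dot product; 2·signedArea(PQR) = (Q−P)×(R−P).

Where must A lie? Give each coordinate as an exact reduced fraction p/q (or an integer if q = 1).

1. A_x = 13/4  [line 1/4·x + -5/2·y + -3 = 0 ∩ |AC|² = 15669/64]
2. A_y = -7/8  [line 1/4·x + -5/2·y + -3 = 0 ∩ |AC|² = 15669/64]
   → A = (13/4, -7/8)

A = (13/4, -7/8)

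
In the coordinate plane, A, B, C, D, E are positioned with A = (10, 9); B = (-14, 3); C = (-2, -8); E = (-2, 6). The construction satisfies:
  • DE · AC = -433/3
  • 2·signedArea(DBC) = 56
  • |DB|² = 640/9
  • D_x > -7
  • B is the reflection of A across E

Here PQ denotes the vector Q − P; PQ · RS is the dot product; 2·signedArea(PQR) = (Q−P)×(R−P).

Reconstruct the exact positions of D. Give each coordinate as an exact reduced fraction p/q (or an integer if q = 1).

1. D_x = -6  [DE · AC = -433/3 ∩ 2·signedArea(DBC) = 56]
2. D_y = 1/3  [DE · AC = -433/3 ∩ 2·signedArea(DBC) = 56]
   → D = (-6, 1/3)

D = (-6, 1/3)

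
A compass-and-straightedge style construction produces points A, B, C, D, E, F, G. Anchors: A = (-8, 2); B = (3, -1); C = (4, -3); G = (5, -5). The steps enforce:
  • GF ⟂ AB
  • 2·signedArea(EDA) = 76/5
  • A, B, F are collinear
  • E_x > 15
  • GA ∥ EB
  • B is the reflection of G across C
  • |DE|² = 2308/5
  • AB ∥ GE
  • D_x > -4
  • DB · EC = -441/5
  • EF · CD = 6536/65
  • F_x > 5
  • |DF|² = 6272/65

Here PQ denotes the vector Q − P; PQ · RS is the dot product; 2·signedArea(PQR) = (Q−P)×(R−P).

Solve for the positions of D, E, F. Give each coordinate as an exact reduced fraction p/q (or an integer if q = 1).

1. E_x = 16  [GA ∥ EB ∩ AB ∥ GE]
2. E_y = -8  [GA ∥ EB ∩ AB ∥ GE]
   → E = (16, -8)
3. F_x = 382/65  [A, B, F are collinear ∩ GF ⟂ AB]
4. F_y = -116/65  [A, B, F are collinear ∩ GF ⟂ AB]
   → F = (382/65, -116/65)
5. D_x = -18/5  [DB · EC = -441/5 ∩ EF · CD = 6536/65]
6. D_y = 4/5  [DB · EC = -441/5 ∩ EF · CD = 6536/65]
   → D = (-18/5, 4/5)

D = (-18/5, 4/5)
E = (16, -8)
F = (382/65, -116/65)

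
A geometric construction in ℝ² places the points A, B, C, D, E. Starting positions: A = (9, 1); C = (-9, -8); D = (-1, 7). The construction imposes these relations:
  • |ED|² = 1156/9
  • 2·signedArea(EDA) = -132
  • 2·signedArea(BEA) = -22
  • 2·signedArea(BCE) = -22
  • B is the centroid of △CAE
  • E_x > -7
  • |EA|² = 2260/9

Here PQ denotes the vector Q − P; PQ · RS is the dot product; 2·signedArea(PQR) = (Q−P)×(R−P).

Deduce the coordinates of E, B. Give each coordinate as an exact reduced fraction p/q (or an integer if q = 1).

1. E_x = -19/3  [line 6·x + 10·y + 68 = 0 ∩ |ED|² = 1156/9]
2. E_y = -3  [line 6·x + 10·y + 68 = 0 ∩ |ED|² = 1156/9]
   → E = (-19/3, -3)
3. B_x = -19/9  [B is the centroid of △CAE]
4. B_y = -10/3  [B is the centroid of △CAE]
   → B = (-19/9, -10/3)

B = (-19/9, -10/3)
E = (-19/3, -3)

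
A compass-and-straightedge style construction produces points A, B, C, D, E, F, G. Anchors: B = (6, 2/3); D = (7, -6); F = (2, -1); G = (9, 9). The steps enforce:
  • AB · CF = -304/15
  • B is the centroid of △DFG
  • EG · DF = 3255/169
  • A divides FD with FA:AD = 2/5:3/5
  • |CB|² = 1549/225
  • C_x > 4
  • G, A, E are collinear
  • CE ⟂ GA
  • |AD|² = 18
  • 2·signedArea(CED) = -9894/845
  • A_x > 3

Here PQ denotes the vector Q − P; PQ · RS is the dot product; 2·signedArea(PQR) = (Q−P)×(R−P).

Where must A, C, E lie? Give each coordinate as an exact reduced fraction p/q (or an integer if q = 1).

1. A_x = 4  [A divides FD with FA:AD = 2/5:3/5]
2. A_y = -3  [A divides FD with FA:AD = 2/5:3/5]
   → A = (4, -3)
3. E_x = 1056/169  [G, A, E are collinear ∩ EG · DF = 3255/169]
4. E_y = 405/169  [G, A, E are collinear ∩ EG · DF = 3255/169]
   → E = (1056/169, 405/169)
5. C_x = 24/5  [2·signedArea(CED) = -9894/845 ∩ CE ⟂ GA]
6. C_y = 3  [2·signedArea(CED) = -9894/845 ∩ CE ⟂ GA]
   → C = (24/5, 3)

A = (4, -3)
C = (24/5, 3)
E = (1056/169, 405/169)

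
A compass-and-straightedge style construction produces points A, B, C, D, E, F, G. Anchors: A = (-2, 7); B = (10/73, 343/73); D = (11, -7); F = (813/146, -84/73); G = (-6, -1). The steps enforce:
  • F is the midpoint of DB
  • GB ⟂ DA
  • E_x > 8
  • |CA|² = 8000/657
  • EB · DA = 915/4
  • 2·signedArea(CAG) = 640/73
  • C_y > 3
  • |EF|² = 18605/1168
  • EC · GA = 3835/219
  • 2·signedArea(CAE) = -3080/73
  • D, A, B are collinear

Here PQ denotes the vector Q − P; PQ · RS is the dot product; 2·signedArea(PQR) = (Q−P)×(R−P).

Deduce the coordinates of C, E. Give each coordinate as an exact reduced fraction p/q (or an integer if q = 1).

C = (-574/219, 781/219)
E = (2419/292, -595/146)

1. E_x = 2419/292  [line 13·x + -14·y + -659/4 = 0 ∩ |EF|² = 18605/1168]
2. E_y = -595/146  [line 13·x + -14·y + -659/4 = 0 ∩ |EF|² = 18605/1168]
   → E = (2419/292, -595/146)
3. C_x = -574/219  [2·signedArea(CAE) = -3080/73 ∩ EC · GA = 3835/219]
4. C_y = 781/219  [2·signedArea(CAE) = -3080/73 ∩ EC · GA = 3835/219]
   → C = (-574/219, 781/219)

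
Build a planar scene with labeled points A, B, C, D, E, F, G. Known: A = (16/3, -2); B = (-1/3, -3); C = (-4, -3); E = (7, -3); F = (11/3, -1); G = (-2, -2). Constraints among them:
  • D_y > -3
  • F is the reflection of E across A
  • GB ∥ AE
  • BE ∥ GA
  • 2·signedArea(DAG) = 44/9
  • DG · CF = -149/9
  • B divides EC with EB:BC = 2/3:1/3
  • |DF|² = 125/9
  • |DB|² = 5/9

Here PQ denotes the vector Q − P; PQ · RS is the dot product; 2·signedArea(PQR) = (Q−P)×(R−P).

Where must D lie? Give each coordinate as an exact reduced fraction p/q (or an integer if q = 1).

1. D_x = 1/3  [DG · CF = -149/9 ∩ 2·signedArea(DAG) = 44/9]
2. D_y = -8/3  [DG · CF = -149/9 ∩ 2·signedArea(DAG) = 44/9]
   → D = (1/3, -8/3)

D = (1/3, -8/3)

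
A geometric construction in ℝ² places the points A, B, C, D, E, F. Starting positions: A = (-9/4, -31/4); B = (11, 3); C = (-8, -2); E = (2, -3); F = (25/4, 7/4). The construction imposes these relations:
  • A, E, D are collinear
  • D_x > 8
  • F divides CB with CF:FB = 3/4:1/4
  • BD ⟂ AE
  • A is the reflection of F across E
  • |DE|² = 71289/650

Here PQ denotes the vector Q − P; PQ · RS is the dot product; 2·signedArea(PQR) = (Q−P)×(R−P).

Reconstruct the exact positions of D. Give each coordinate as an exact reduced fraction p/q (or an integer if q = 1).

D = (5839/650, 3123/650)

1. D_x = 5839/650  [A, E, D are collinear ∩ BD ⟂ AE]
2. D_y = 3123/650  [A, E, D are collinear ∩ BD ⟂ AE]
   → D = (5839/650, 3123/650)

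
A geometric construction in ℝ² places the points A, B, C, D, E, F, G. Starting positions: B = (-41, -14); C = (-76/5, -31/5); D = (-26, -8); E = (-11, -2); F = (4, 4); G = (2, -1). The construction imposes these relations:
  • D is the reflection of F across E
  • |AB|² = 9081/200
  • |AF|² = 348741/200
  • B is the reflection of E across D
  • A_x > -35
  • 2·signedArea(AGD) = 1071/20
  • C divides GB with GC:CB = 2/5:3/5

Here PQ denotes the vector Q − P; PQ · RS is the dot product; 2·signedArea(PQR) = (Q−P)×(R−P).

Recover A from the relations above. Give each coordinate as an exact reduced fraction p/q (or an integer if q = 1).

1. A_x = -691/20  [line 7·x + -28·y + -1911/20 = 0 ∩ |AB|² = 9081/200]
2. A_y = -241/20  [line 7·x + -28·y + -1911/20 = 0 ∩ |AB|² = 9081/200]
   → A = (-691/20, -241/20)

A = (-691/20, -241/20)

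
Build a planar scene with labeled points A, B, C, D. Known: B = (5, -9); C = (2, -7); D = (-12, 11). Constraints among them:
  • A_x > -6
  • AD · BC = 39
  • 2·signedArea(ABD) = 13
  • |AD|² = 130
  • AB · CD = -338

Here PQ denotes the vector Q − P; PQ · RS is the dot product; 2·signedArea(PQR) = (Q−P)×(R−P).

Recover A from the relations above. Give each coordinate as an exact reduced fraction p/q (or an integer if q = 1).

A = (-5, 2)

1. A_x = -5  [AD · BC = 39 ∩ AB · CD = -338]
2. A_y = 2  [AD · BC = 39 ∩ AB · CD = -338]
   → A = (-5, 2)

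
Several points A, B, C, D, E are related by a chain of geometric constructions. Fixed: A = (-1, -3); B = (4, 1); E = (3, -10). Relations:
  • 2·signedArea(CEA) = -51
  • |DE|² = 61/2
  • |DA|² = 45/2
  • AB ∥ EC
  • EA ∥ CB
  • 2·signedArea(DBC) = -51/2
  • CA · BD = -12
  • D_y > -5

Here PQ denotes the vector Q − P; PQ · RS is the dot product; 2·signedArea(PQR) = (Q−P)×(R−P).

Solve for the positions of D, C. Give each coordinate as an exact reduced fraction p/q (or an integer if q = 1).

1. C_x = 8  [EA ∥ CB ∩ AB ∥ EC]
2. C_y = -6  [EA ∥ CB ∩ AB ∥ EC]
   → C = (8, -6)
3. D_x = 7/2  [2·signedArea(DBC) = -51/2 ∩ CA · BD = -12]
4. D_y = -9/2  [2·signedArea(DBC) = -51/2 ∩ CA · BD = -12]
   → D = (7/2, -9/2)

C = (8, -6)
D = (7/2, -9/2)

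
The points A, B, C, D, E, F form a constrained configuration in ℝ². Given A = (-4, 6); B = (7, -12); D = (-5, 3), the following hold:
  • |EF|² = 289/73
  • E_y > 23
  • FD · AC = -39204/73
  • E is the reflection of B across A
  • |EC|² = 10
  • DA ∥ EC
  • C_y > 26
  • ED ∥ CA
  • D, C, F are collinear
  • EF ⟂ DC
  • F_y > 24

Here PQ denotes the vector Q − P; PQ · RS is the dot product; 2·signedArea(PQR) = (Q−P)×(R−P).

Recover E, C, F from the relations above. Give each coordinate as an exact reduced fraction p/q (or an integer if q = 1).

1. E_x = -15  [E is the reflection of B across A]
2. E_y = 24  [E is the reflection of B across A]
   → E = (-15, 24)
3. C_x = -14  [ED ∥ CA ∩ DA ∥ EC]
4. C_y = 27  [ED ∥ CA ∩ DA ∥ EC]
   → C = (-14, 27)
5. F_x = -959/73  [D, C, F are collinear ∩ EF ⟂ DC]
6. F_y = 1803/73  [D, C, F are collinear ∩ EF ⟂ DC]
   → F = (-959/73, 1803/73)

C = (-14, 27)
E = (-15, 24)
F = (-959/73, 1803/73)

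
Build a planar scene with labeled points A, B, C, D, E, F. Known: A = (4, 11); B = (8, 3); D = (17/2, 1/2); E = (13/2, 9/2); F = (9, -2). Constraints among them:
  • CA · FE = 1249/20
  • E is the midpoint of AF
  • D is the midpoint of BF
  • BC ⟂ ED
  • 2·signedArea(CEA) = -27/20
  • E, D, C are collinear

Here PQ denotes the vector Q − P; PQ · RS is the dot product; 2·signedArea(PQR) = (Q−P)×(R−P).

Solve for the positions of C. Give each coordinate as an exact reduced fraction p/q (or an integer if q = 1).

C = (37/5, 27/10)

1. C_x = 37/5  [E, D, C are collinear ∩ BC ⟂ ED]
2. C_y = 27/10  [E, D, C are collinear ∩ BC ⟂ ED]
   → C = (37/5, 27/10)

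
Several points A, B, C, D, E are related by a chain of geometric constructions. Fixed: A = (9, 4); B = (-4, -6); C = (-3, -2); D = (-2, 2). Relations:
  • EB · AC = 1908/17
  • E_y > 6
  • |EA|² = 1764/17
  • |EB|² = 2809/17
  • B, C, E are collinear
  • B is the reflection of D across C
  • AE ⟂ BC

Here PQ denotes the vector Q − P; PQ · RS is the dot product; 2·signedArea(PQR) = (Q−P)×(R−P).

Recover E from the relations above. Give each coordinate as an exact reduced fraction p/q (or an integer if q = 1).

E = (-15/17, 110/17)

1. E_x = -15/17  [B, C, E are collinear ∩ AE ⟂ BC]
2. E_y = 110/17  [B, C, E are collinear ∩ AE ⟂ BC]
   → E = (-15/17, 110/17)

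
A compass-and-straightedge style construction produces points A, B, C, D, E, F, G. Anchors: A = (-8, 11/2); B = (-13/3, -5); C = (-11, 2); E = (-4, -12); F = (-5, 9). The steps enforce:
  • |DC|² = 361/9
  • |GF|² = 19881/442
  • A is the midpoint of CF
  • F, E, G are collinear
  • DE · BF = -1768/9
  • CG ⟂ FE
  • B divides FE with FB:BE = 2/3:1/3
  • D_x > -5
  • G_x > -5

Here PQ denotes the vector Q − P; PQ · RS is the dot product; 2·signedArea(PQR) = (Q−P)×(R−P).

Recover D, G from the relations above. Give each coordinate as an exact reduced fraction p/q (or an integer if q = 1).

D = (-14/3, 2)
G = (-2069/442, 1017/442)

1. D_x = -14/3  [line 2/3·x + -14·y + 280/9 = 0 ∩ |DC|² = 361/9]
2. D_y = 2  [line 2/3·x + -14·y + 280/9 = 0 ∩ |DC|² = 361/9]
   → D = (-14/3, 2)
3. G_x = -2069/442  [F, E, G are collinear ∩ CG ⟂ FE]
4. G_y = 1017/442  [F, E, G are collinear ∩ CG ⟂ FE]
   → G = (-2069/442, 1017/442)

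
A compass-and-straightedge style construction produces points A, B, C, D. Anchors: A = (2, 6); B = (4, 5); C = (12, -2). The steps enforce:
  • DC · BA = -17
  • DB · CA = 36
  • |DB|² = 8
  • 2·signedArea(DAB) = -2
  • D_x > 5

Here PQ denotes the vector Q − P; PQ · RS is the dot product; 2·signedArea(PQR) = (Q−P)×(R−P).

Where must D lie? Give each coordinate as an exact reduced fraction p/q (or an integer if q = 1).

1. D_x = 6  [DB · CA = 36 ∩ DC · BA = -17]
2. D_y = 3  [DB · CA = 36 ∩ DC · BA = -17]
   → D = (6, 3)

D = (6, 3)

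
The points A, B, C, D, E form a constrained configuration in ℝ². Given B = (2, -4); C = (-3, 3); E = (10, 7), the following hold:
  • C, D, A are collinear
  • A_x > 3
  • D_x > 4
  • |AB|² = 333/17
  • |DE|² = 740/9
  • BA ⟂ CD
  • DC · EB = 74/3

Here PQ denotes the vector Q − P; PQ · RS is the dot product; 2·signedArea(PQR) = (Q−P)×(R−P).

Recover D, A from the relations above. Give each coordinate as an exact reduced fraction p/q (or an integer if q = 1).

A = (64/17, 1/17)
D = (14/3, -1/3)

1. D_x = 14/3  [line 8·x + 11·y + -101/3 = 0 ∩ |DE|² = 740/9]
2. D_y = -1/3  [line 8·x + 11·y + -101/3 = 0 ∩ |DE|² = 740/9]
   → D = (14/3, -1/3)
3. A_x = 64/17  [C, D, A are collinear ∩ BA ⟂ CD]
4. A_y = 1/17  [C, D, A are collinear ∩ BA ⟂ CD]
   → A = (64/17, 1/17)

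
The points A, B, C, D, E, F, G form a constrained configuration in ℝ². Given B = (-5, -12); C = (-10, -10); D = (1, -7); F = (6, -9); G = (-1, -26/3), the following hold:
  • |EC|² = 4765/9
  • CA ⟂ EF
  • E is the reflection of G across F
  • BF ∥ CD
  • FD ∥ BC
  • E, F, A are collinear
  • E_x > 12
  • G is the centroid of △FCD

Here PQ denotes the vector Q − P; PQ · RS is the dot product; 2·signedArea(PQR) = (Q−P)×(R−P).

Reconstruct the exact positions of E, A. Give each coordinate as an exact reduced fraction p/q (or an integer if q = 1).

A = (-4383/442, -3643/442)
E = (13, -28/3)

1. E_x = 13  [E is the reflection of G across F]
2. E_y = -28/3  [E is the reflection of G across F]
   → E = (13, -28/3)
3. A_x = -4383/442  [E, F, A are collinear ∩ CA ⟂ EF]
4. A_y = -3643/442  [E, F, A are collinear ∩ CA ⟂ EF]
   → A = (-4383/442, -3643/442)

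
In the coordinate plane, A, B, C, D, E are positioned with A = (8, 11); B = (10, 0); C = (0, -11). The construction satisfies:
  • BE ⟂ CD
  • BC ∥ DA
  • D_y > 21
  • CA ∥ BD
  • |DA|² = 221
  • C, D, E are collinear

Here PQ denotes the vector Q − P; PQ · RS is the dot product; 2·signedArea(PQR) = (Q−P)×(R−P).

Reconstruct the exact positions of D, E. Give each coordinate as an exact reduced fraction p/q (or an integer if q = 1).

D = (18, 22)
E = (1086/157, 264/157)

1. D_x = 18  [BC ∥ DA ∩ CA ∥ BD]
2. D_y = 22  [BC ∥ DA ∩ CA ∥ BD]
   → D = (18, 22)
3. E_x = 1086/157  [C, D, E are collinear ∩ BE ⟂ CD]
4. E_y = 264/157  [C, D, E are collinear ∩ BE ⟂ CD]
   → E = (1086/157, 264/157)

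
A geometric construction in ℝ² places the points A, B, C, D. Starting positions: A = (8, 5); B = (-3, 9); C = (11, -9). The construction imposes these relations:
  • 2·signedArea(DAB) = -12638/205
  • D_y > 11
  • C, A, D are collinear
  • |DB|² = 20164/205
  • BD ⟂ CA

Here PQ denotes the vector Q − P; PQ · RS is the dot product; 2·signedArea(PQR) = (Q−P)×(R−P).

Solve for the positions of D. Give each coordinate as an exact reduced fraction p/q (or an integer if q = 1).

1. D_x = 1373/205  [C, A, D are collinear ∩ BD ⟂ CA]
2. D_y = 2271/205  [C, A, D are collinear ∩ BD ⟂ CA]
   → D = (1373/205, 2271/205)

D = (1373/205, 2271/205)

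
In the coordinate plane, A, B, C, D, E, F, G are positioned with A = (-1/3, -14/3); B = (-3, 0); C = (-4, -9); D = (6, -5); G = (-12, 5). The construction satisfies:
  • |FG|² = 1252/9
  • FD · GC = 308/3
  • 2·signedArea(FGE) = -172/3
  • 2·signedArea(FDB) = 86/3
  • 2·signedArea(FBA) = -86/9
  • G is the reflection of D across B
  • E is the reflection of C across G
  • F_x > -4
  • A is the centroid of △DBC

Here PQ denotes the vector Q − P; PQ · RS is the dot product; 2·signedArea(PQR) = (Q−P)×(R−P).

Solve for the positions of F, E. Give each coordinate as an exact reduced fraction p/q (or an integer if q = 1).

1. F_x = -10/3  [2·signedArea(FDB) = 86/3 ∩ 2·signedArea(FBA) = -86/9]
2. F_y = -3  [2·signedArea(FDB) = 86/3 ∩ 2·signedArea(FBA) = -86/9]
   → F = (-10/3, -3)
3. E_x = -20  [E is the reflection of C across G]
4. E_y = 19  [E is the reflection of C across G]
   → E = (-20, 19)

E = (-20, 19)
F = (-10/3, -3)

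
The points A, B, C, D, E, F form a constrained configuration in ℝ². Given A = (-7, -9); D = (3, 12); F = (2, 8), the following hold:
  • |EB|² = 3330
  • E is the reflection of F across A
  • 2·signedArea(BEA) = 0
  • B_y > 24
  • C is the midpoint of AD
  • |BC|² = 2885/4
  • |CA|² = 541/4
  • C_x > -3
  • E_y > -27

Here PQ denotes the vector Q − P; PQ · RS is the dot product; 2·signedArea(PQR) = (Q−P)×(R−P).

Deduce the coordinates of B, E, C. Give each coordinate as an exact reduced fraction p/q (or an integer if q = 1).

1. E_x = -16  [E is the reflection of F across A]
2. E_y = -26  [E is the reflection of F across A]
   → E = (-16, -26)
3. C_x = -2  [C is the midpoint of AD]
4. C_y = 3/2  [C is the midpoint of AD]
   → C = (-2, 3/2)
5. B_x = 11  [line -17·x + 9·y + -38 = 0 ∩ |BC|² = 2885/4]
6. B_y = 25  [line -17·x + 9·y + -38 = 0 ∩ |BC|² = 2885/4]
   → B = (11, 25)

B = (11, 25)
C = (-2, 3/2)
E = (-16, -26)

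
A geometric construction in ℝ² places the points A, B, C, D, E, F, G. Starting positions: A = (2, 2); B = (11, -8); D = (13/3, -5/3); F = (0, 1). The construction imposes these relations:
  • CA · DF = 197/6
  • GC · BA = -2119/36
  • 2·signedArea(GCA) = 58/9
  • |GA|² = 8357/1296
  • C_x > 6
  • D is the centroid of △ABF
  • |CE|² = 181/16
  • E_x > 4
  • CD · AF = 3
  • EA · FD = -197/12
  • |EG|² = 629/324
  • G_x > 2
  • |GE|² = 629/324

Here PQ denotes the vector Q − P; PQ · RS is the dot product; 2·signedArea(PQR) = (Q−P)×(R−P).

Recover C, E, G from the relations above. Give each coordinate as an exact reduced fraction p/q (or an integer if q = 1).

1. C_x = 13/2  [CA · DF = 197/6 ∩ CD · AF = 3]
2. C_y = -3  [CA · DF = 197/6 ∩ CD · AF = 3]
   → C = (13/2, -3)
3. E_x = 17/4  [line -13/3·x + 8/3·y + 79/4 = 0 ∩ |CE|² = 181/16]
4. E_y = -1/2  [line -13/3·x + 8/3·y + 79/4 = 0 ∩ |CE|² = 181/16]
   → E = (17/4, -1/2)
5. G_x = 103/36  [2·signedArea(GCA) = 58/9 ∩ GC · BA = -2119/36]
6. G_y = -7/18  [2·signedArea(GCA) = 58/9 ∩ GC · BA = -2119/36]
   → G = (103/36, -7/18)

C = (13/2, -3)
E = (17/4, -1/2)
G = (103/36, -7/18)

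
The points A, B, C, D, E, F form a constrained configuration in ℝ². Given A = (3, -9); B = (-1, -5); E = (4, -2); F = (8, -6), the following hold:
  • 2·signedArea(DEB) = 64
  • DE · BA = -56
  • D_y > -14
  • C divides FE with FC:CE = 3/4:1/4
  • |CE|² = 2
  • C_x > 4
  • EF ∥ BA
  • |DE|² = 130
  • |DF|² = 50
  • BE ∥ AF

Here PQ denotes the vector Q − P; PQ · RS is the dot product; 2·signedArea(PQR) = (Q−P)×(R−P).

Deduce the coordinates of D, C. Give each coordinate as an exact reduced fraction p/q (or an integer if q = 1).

1. D_x = 7  [2·signedArea(DEB) = 64 ∩ DE · BA = -56]
2. D_y = -13  [2·signedArea(DEB) = 64 ∩ DE · BA = -56]
   → D = (7, -13)
3. C_x = 5  [C divides FE with FC:CE = 3/4:1/4]
4. C_y = -3  [C divides FE with FC:CE = 3/4:1/4]
   → C = (5, -3)

C = (5, -3)
D = (7, -13)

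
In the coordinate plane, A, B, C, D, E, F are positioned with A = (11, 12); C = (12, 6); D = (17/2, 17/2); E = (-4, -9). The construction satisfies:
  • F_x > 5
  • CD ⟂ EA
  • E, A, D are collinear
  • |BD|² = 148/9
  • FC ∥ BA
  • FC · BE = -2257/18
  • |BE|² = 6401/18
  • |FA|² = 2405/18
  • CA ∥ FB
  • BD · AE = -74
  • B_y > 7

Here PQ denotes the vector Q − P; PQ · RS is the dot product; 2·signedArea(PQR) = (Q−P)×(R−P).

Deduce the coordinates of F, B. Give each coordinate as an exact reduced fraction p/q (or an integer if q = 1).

1. B_x = 9/2  [line 15·x + 21·y + -232 = 0 ∩ |BD|² = 148/9]
2. B_y = 47/6  [line 15·x + 21·y + -232 = 0 ∩ |BD|² = 148/9]
   → B = (9/2, 47/6)
3. F_x = 11/2  [FC · BE = -2257/18 ∩ FC ∥ BA]
4. F_y = 11/6  [FC · BE = -2257/18 ∩ FC ∥ BA]
   → F = (11/2, 11/6)

B = (9/2, 47/6)
F = (11/2, 11/6)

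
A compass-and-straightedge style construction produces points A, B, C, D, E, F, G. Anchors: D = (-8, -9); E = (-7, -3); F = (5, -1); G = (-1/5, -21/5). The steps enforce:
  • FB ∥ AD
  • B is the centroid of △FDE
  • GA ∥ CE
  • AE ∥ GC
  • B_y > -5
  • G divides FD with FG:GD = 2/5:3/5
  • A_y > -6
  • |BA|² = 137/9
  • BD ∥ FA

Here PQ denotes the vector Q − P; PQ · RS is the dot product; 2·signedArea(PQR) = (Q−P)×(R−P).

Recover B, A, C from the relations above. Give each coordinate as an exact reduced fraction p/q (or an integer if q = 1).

A = (1/3, -17/3)
B = (-10/3, -13/3)
C = (-113/15, -23/15)

1. B_x = -10/3  [B is the centroid of △FDE]
2. B_y = -13/3  [B is the centroid of △FDE]
   → B = (-10/3, -13/3)
3. A_x = 1/3  [FB ∥ AD ∩ BD ∥ FA]
4. A_y = -17/3  [FB ∥ AD ∩ BD ∥ FA]
   → A = (1/3, -17/3)
5. C_x = -113/15  [GA ∥ CE ∩ AE ∥ GC]
6. C_y = -23/15  [GA ∥ CE ∩ AE ∥ GC]
   → C = (-113/15, -23/15)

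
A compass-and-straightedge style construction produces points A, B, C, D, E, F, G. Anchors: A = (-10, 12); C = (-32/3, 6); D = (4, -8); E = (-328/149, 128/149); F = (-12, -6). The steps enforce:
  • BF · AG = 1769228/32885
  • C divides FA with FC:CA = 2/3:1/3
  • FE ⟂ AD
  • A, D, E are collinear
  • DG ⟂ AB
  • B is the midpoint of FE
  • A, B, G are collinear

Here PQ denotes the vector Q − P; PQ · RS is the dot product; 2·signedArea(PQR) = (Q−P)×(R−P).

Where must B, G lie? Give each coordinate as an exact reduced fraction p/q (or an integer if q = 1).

B = (-1058/149, -383/149)
G = (-185426/32885, -326152/32885)

1. B_x = -1058/149  [B is the midpoint of FE]
2. B_y = -383/149  [B is the midpoint of FE]
   → B = (-1058/149, -383/149)
3. G_x = -185426/32885  [A, B, G are collinear ∩ DG ⟂ AB]
4. G_y = -326152/32885  [A, B, G are collinear ∩ DG ⟂ AB]
   → G = (-185426/32885, -326152/32885)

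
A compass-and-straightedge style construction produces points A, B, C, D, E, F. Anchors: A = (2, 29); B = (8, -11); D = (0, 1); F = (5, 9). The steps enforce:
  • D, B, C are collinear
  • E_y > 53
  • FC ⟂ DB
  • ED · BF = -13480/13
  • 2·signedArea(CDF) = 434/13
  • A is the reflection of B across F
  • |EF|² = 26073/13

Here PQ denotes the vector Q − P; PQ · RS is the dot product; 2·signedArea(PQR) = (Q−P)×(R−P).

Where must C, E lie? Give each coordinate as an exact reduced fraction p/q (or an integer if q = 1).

C = (-28/13, 55/13)
E = (80/13, 699/13)

1. C_x = -28/13  [D, B, C are collinear ∩ FC ⟂ DB]
2. C_y = 55/13  [D, B, C are collinear ∩ FC ⟂ DB]
   → C = (-28/13, 55/13)
3. E_x = 80/13  [line 3·x + -20·y + 13740/13 = 0 ∩ |EF|² = 26073/13]
4. E_y = 699/13  [line 3·x + -20·y + 13740/13 = 0 ∩ |EF|² = 26073/13]
   → E = (80/13, 699/13)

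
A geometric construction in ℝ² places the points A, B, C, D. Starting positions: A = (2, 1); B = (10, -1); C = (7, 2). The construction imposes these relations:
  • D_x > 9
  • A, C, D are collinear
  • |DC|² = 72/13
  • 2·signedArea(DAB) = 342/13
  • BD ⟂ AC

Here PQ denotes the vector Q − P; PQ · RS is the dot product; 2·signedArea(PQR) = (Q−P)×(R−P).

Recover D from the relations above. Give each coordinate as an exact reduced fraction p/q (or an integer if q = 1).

D = (121/13, 32/13)

1. D_x = 121/13  [A, C, D are collinear ∩ BD ⟂ AC]
2. D_y = 32/13  [A, C, D are collinear ∩ BD ⟂ AC]
   → D = (121/13, 32/13)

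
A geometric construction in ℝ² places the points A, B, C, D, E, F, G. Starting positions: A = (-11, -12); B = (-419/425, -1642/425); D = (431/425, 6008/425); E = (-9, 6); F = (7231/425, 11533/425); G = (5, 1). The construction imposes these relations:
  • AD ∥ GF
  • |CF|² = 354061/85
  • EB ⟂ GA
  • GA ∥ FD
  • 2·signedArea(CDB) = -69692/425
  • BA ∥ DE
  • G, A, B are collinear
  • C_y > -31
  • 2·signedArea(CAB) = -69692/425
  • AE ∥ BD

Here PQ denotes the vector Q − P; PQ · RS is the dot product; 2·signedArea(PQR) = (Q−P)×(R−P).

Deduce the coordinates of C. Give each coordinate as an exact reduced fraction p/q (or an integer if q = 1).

C = (-13, -30)

1. C_x = -13  [2·signedArea(CAB) = -69692/425 ∩ 2·signedArea(CDB) = -69692/425]
2. C_y = -30  [2·signedArea(CAB) = -69692/425 ∩ 2·signedArea(CDB) = -69692/425]
   → C = (-13, -30)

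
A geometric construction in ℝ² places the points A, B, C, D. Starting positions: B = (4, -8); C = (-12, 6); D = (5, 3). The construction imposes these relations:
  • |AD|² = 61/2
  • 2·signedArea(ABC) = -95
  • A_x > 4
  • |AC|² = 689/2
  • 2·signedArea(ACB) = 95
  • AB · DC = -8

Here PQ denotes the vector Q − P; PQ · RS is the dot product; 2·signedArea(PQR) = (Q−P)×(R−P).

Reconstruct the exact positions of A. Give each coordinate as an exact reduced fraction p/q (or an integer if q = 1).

1. A_x = 9/2  [2·signedArea(ABC) = -95 ∩ AB · DC = -8]
2. A_y = -5/2  [2·signedArea(ABC) = -95 ∩ AB · DC = -8]
   → A = (9/2, -5/2)

A = (9/2, -5/2)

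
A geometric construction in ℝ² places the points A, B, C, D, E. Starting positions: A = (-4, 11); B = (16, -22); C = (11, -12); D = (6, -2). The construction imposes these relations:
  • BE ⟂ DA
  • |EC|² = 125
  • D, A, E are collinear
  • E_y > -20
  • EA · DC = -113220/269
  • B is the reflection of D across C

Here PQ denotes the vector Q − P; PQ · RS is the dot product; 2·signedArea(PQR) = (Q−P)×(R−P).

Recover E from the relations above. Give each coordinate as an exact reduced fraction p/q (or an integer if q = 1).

E = (5214/269, -5218/269)

1. E_x = 5214/269  [D, A, E are collinear ∩ BE ⟂ DA]
2. E_y = -5218/269  [D, A, E are collinear ∩ BE ⟂ DA]
   → E = (5214/269, -5218/269)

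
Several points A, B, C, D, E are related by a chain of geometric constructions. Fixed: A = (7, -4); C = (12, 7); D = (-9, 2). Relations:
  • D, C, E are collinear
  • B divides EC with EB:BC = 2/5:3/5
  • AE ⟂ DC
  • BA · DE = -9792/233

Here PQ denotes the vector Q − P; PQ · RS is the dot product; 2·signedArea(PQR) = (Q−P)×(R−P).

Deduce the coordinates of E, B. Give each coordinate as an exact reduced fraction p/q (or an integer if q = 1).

1. E_x = 1116/233  [D, C, E are collinear ∩ AE ⟂ DC]
2. E_y = 1231/233  [D, C, E are collinear ∩ AE ⟂ DC]
   → E = (1116/233, 1231/233)
3. B_x = 1788/233  [B divides EC with EB:BC = 2/5:3/5]
4. B_y = 1391/233  [B divides EC with EB:BC = 2/5:3/5]
   → B = (1788/233, 1391/233)

B = (1788/233, 1391/233)
E = (1116/233, 1231/233)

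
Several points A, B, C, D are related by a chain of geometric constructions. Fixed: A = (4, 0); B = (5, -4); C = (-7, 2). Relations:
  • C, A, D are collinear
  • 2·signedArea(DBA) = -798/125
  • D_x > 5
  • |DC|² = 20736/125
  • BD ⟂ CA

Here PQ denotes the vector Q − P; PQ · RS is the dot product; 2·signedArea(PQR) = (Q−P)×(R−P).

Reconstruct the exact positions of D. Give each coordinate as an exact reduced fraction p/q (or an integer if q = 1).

1. D_x = 709/125  [C, A, D are collinear ∩ BD ⟂ CA]
2. D_y = -38/125  [C, A, D are collinear ∩ BD ⟂ CA]
   → D = (709/125, -38/125)

D = (709/125, -38/125)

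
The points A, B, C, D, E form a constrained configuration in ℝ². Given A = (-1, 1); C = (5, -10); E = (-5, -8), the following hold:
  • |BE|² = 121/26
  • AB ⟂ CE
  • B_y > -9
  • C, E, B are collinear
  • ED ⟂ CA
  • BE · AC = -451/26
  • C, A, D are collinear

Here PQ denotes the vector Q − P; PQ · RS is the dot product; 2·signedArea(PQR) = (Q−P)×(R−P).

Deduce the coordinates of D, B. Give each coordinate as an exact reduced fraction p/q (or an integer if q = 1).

1. D_x = 293/157  [C, A, D are collinear ∩ ED ⟂ CA]
2. D_y = -668/157  [C, A, D are collinear ∩ ED ⟂ CA]
   → D = (293/157, -668/157)
3. B_x = -75/26  [C, E, B are collinear ∩ AB ⟂ CE]
4. B_y = -219/26  [C, E, B are collinear ∩ AB ⟂ CE]
   → B = (-75/26, -219/26)

B = (-75/26, -219/26)
D = (293/157, -668/157)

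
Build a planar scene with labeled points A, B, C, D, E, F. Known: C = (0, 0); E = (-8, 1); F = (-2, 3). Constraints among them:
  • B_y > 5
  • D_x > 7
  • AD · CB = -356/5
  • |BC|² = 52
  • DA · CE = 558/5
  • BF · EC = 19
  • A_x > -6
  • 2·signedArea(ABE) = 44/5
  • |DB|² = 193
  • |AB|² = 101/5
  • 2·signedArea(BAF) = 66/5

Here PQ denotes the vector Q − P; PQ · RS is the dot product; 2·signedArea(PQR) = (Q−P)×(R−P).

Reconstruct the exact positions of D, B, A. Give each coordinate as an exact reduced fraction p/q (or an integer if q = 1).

1. B_x = -4  [line -8·x + 1·y + -38 = 0 ∩ |BC|² = 52]
2. B_y = 6  [line -8·x + 1·y + -38 = 0 ∩ |BC|² = 52]
   → B = (-4, 6)
3. A_x = -28/5  [2·signedArea(BAF) = 66/5 ∩ 2·signedArea(ABE) = 44/5]
4. A_y = 9/5  [2·signedArea(BAF) = 66/5 ∩ 2·signedArea(ABE) = 44/5]
   → A = (-28/5, 9/5)
5. D_x = 8  [DA · CE = 558/5 ∩ AD · CB = -356/5]
6. D_y = -1  [DA · CE = 558/5 ∩ AD · CB = -356/5]
   → D = (8, -1)

A = (-28/5, 9/5)
B = (-4, 6)
D = (8, -1)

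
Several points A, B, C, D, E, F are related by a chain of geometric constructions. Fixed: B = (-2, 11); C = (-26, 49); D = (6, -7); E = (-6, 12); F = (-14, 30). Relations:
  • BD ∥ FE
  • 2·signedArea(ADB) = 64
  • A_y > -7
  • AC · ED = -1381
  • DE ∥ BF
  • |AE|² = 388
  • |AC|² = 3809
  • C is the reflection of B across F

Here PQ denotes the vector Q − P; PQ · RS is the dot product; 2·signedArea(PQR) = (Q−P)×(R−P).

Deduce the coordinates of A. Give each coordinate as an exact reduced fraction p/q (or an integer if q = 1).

1. A_x = 2  [2·signedArea(ADB) = 64 ∩ AC · ED = -1381]
2. A_y = -6  [2·signedArea(ADB) = 64 ∩ AC · ED = -1381]
   → A = (2, -6)

A = (2, -6)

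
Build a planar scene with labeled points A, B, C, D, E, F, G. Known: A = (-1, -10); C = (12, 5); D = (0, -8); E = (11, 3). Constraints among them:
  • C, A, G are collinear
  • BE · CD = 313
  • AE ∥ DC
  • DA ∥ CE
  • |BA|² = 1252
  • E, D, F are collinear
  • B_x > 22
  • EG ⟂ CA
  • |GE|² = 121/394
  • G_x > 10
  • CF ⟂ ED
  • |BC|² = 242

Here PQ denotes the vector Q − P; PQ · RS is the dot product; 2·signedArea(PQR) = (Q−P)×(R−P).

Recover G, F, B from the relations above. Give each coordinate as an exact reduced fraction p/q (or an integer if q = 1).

B = (23, 16)
F = (25/2, 9/2)
G = (4169/394, 1325/394)

1. G_x = 4169/394  [C, A, G are collinear ∩ EG ⟂ CA]
2. G_y = 1325/394  [C, A, G are collinear ∩ EG ⟂ CA]
   → G = (4169/394, 1325/394)
3. F_x = 25/2  [E, D, F are collinear ∩ CF ⟂ ED]
4. F_y = 9/2  [E, D, F are collinear ∩ CF ⟂ ED]
   → F = (25/2, 9/2)
5. B_x = 23  [line 12·x + 13·y + -484 = 0 ∩ |BA|² = 1252]
6. B_y = 16  [line 12·x + 13·y + -484 = 0 ∩ |BA|² = 1252]
   → B = (23, 16)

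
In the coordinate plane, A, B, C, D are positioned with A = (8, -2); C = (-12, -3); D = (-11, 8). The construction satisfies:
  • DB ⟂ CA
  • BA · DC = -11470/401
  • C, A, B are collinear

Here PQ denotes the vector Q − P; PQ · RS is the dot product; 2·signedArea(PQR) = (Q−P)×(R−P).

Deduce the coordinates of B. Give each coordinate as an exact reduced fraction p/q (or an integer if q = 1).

1. B_x = -4192/401  [C, A, B are collinear ∩ DB ⟂ CA]
2. B_y = -1172/401  [C, A, B are collinear ∩ DB ⟂ CA]
   → B = (-4192/401, -1172/401)

B = (-4192/401, -1172/401)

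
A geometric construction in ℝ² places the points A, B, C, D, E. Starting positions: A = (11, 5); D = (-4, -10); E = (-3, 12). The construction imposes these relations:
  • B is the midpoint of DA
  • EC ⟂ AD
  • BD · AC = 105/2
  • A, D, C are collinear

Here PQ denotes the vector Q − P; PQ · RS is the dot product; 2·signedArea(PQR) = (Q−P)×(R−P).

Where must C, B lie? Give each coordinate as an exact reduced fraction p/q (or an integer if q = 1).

B = (7/2, -5/2)
C = (15/2, 3/2)

1. C_x = 15/2  [A, D, C are collinear ∩ EC ⟂ AD]
2. C_y = 3/2  [A, D, C are collinear ∩ EC ⟂ AD]
   → C = (15/2, 3/2)
3. B_x = 7/2  [B is the midpoint of DA]
4. B_y = -5/2  [B is the midpoint of DA]
   → B = (7/2, -5/2)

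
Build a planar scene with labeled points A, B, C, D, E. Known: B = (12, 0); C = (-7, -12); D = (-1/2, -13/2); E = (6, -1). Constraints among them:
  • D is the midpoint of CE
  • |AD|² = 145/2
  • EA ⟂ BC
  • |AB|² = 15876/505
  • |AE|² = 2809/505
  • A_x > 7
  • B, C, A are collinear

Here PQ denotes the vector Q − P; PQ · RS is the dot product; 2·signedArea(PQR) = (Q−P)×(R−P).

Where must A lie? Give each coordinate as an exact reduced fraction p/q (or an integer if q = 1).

A = (3666/505, -1512/505)

1. A_x = 3666/505  [B, C, A are collinear ∩ EA ⟂ BC]
2. A_y = -1512/505  [B, C, A are collinear ∩ EA ⟂ BC]
   → A = (3666/505, -1512/505)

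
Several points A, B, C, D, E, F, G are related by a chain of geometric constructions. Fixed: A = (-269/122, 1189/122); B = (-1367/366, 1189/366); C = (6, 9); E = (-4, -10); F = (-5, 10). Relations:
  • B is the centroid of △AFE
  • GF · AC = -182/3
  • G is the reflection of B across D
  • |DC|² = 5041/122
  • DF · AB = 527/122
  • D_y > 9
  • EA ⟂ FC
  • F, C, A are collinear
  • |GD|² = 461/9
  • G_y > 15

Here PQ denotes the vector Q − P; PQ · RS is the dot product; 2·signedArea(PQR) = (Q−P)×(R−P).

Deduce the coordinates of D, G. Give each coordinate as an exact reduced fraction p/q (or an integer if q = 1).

D = (-49/122, 1169/122)
G = (1073/366, 5825/366)

1. D_x = -49/122  [line 280/183·x + 1189/183·y + -22561/366 = 0 ∩ |DC|² = 5041/122]
2. D_y = 1169/122  [line 280/183·x + 1189/183·y + -22561/366 = 0 ∩ |DC|² = 5041/122]
   → D = (-49/122, 1169/122)
3. G_x = 1073/366  [G is the reflection of B across D]
4. G_y = 5825/366  [G is the reflection of B across D]
   → G = (1073/366, 5825/366)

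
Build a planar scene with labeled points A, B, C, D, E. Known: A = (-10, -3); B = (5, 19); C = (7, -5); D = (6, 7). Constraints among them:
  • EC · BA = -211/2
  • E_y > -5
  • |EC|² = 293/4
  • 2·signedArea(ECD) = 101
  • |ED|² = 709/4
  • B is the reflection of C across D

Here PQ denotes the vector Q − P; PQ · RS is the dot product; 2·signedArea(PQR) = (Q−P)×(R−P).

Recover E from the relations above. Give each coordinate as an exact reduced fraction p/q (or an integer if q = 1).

E = (-3/2, -4)

1. E_x = -3/2  [EC · BA = -211/2 ∩ 2·signedArea(ECD) = 101]
2. E_y = -4  [EC · BA = -211/2 ∩ 2·signedArea(ECD) = 101]
   → E = (-3/2, -4)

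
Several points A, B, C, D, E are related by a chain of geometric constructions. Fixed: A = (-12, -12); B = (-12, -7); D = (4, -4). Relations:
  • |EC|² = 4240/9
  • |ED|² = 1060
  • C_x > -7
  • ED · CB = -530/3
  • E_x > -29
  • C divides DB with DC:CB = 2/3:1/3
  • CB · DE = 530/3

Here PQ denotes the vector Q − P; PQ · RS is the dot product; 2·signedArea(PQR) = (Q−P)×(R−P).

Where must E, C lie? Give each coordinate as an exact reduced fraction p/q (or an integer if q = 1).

1. C_x = -20/3  [C divides DB with DC:CB = 2/3:1/3]
2. C_y = -6  [C divides DB with DC:CB = 2/3:1/3]
   → C = (-20/3, -6)
3. E_x = -28  [line 16/3·x + 1·y + 478/3 = 0 ∩ |ED|² = 1060]
4. E_y = -10  [line 16/3·x + 1·y + 478/3 = 0 ∩ |ED|² = 1060]
   → E = (-28, -10)

C = (-20/3, -6)
E = (-28, -10)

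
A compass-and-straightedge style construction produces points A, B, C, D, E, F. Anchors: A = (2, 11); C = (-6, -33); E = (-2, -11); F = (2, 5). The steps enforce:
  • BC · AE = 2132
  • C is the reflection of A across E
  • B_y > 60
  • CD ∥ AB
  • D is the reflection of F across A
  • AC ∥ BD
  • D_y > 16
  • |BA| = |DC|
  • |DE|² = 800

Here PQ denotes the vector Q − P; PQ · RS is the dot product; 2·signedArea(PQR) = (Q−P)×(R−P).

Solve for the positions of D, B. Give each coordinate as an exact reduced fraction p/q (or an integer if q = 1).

B = (10, 61)
D = (2, 17)

1. D_x = 2  [D is the reflection of F across A]
2. D_y = 17  [D is the reflection of F across A]
   → D = (2, 17)
3. B_x = 10  [AC ∥ BD ∩ CD ∥ AB]
4. B_y = 61  [AC ∥ BD ∩ CD ∥ AB]
   → B = (10, 61)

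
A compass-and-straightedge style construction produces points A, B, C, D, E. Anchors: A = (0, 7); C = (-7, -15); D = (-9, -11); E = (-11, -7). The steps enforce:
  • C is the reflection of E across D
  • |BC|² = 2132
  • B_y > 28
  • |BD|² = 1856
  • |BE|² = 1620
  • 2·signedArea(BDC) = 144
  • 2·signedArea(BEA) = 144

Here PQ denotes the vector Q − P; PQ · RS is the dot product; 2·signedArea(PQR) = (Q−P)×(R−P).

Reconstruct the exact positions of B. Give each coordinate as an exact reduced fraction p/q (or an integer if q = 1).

B = (7, 29)

1. B_x = 7  [2·signedArea(BEA) = 144 ∩ 2·signedArea(BDC) = 144]
2. B_y = 29  [2·signedArea(BEA) = 144 ∩ 2·signedArea(BDC) = 144]
   → B = (7, 29)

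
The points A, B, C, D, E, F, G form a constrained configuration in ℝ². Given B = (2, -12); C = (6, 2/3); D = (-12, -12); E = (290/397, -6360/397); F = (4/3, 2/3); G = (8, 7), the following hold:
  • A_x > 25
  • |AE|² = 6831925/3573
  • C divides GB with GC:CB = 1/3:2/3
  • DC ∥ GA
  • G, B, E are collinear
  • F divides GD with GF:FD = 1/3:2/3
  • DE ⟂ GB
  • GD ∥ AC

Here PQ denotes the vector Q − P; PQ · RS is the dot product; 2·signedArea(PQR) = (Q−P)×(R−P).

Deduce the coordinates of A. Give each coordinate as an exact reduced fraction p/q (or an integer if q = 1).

1. A_x = 26  [GD ∥ AC ∩ DC ∥ GA]
2. A_y = 59/3  [GD ∥ AC ∩ DC ∥ GA]
   → A = (26, 59/3)

A = (26, 59/3)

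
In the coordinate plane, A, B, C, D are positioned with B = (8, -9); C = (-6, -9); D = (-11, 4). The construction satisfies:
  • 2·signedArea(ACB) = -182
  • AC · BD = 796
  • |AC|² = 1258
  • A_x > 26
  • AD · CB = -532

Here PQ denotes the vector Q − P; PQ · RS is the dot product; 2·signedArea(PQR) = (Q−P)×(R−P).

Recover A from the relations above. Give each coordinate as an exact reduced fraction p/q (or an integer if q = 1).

A = (27, -22)

1. A_x = 27  [AD · CB = -532 ∩ AC · BD = 796]
2. A_y = -22  [AD · CB = -532 ∩ AC · BD = 796]
   → A = (27, -22)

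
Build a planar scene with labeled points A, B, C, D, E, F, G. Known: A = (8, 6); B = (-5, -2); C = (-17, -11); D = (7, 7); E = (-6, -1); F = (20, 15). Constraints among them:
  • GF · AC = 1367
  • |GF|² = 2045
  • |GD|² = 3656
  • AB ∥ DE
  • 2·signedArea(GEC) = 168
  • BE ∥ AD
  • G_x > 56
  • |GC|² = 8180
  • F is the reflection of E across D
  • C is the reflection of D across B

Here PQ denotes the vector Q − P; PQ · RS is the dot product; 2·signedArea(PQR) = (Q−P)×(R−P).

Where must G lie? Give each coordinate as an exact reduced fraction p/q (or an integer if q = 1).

1. G_x = 57  [2·signedArea(GEC) = 168 ∩ GF · AC = 1367]
2. G_y = 41  [2·signedArea(GEC) = 168 ∩ GF · AC = 1367]
   → G = (57, 41)

G = (57, 41)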